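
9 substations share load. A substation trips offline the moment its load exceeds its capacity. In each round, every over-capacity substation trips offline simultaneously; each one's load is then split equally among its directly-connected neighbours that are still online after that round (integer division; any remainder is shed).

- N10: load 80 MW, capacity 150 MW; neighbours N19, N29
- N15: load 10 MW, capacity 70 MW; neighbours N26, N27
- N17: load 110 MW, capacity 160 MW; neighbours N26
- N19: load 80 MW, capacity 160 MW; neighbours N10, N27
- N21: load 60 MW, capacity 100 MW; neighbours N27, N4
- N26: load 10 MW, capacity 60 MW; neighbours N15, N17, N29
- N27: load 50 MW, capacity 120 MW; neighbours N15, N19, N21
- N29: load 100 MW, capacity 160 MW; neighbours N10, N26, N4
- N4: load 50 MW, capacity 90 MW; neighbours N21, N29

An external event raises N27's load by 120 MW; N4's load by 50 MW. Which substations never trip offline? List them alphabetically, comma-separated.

N10, N15, N17, N19, N26, N29

Round 1 — N27 at 170 > 120; N4 at 100 > 90. N27, N4 trip offline.
  N27 sheds 170 MW to N15, N19, N21: 56 each (2 lost).
    N15: 10+56 = 66 ≤ 70
    N19: 80+56 = 136 ≤ 160
    N21: 60+56 = 116 > 100
  N4 sheds 100 MW to N21, N29: 50 each.
    N21: 116+50 = 166 > 100
    N29: 100+50 = 150 ≤ 160
Round 2 — N21 trips offline.
  N21 sheds 166 MW: no online neighbours, lost.
No further trips.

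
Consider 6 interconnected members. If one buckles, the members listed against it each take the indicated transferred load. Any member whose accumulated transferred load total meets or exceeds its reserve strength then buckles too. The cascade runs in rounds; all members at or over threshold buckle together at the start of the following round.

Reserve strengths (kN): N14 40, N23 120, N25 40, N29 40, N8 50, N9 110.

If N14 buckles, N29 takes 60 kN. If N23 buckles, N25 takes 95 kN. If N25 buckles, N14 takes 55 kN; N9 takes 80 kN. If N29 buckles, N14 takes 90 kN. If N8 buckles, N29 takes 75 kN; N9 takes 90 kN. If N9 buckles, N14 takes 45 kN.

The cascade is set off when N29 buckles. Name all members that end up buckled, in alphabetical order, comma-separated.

Round 1 — N29 buckles (initial).
  N14: +90 → 90 ≥ 40
Round 2 — N14 buckles.
No further bucklings.

N14, N29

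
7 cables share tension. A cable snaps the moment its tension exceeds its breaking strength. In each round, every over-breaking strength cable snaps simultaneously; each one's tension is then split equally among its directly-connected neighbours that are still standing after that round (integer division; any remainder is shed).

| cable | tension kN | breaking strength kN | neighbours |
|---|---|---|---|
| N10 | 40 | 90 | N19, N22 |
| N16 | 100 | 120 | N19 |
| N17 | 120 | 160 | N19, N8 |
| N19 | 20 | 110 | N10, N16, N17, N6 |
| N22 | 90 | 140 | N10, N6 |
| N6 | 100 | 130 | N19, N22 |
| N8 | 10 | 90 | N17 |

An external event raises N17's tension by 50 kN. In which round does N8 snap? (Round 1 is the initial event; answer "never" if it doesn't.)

2

Round 1 — N17 at 170 > 160. N17 snaps.
  N17 sheds 170 kN to N19, N8: 85 each.
    N19: 20+85 = 105 ≤ 110
    N8: 10+85 = 95 > 90
Round 2 — N8 snaps.
  N8 sheds 95 kN: no online neighbours, lost.
No further breaks.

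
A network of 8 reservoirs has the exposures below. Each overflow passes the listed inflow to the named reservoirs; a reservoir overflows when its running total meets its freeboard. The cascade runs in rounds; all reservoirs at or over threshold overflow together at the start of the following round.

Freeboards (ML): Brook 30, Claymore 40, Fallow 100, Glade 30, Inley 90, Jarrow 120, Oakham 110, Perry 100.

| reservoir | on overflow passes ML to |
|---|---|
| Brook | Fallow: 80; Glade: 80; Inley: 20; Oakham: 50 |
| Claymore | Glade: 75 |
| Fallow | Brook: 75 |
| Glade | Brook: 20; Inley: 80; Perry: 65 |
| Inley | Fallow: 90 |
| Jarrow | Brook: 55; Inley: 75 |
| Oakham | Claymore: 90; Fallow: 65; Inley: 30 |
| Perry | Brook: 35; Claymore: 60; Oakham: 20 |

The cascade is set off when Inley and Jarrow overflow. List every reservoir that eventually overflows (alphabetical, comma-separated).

Round 1 — Inley, Jarrow overflow (initial).
  Brook: +55 → 55 ≥ 30
  Fallow: +90 → 90 < 100
Round 2 — Brook overflows.
  Fallow: +80 → 170 ≥ 100
  Glade: +80 → 80 ≥ 30
  Oakham: +50 → 50 < 110
Round 3 — Fallow, Glade overflow.
  Perry: +65 → 65 < 100
No further overflows.

Brook, Fallow, Glade, Inley, Jarrow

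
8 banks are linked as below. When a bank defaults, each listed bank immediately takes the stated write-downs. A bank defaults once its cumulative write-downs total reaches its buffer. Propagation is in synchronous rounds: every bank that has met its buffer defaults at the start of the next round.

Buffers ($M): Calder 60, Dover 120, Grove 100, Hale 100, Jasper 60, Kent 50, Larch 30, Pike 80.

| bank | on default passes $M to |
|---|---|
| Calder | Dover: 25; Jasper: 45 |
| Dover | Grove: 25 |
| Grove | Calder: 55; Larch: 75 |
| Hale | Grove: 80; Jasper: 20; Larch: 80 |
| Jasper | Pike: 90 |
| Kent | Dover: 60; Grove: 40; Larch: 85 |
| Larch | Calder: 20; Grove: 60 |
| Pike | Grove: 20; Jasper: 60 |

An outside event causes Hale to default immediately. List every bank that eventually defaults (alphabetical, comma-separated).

Calder, Grove, Hale, Jasper, Larch, Pike

Round 1 — Hale defaults (initial).
  Grove: +80 → 80 < 100
  Jasper: +20 → 20 < 60
  Larch: +80 → 80 ≥ 30
Round 2 — Larch defaults.
  Calder: +20 → 20 < 60
  Grove: +60 → 140 ≥ 100
Round 3 — Grove defaults.
  Calder: +55 → 75 ≥ 60
Round 4 — Calder defaults.
  Dover: +25 → 25 < 120
  Jasper: +45 → 65 ≥ 60
Round 5 — Jasper defaults.
  Pike: +90 → 90 ≥ 80
Round 6 — Pike defaults.
No further defaults.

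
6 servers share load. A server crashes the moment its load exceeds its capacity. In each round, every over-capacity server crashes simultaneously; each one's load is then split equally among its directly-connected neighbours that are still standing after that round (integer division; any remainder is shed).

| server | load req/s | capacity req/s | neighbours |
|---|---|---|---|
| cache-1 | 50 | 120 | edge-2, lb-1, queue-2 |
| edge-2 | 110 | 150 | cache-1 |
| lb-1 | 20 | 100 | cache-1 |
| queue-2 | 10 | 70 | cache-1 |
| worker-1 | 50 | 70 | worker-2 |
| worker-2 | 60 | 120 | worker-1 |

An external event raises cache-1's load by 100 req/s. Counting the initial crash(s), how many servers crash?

Round 1 — cache-1 at 150 > 120. cache-1 crashes.
  cache-1 sheds 150 req/s to edge-2, lb-1, queue-2: 50 each.
    edge-2: 110+50 = 160 > 150
    lb-1: 20+50 = 70 ≤ 100
    queue-2: 10+50 = 60 ≤ 70
Round 2 — edge-2 crashes.
  edge-2 sheds 160 req/s: no online neighbours, lost.
No further crashes.

2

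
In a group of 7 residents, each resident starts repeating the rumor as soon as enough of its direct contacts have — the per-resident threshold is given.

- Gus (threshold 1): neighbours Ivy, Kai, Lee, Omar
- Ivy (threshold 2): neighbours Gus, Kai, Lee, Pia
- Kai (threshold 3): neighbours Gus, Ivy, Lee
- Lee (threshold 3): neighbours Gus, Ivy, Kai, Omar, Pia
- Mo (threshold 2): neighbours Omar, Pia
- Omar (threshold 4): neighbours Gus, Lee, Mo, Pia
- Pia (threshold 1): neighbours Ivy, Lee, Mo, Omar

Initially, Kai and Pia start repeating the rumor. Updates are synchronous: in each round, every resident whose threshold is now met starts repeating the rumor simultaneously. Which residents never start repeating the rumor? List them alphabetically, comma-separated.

Round 1 — Kai, Pia start repeating the rumor (initial).
Round 2 — checking thresholds:
  Gus: 1 of 4 neighbours ≥ 1, starts repeating the rumor.
  Ivy: 2 of 4 neighbours ≥ 2, starts repeating the rumor.
  Lee: 2 of 5 neighbours < 3, not yet.
  Mo: 1 of 2 neighbours < 2, not yet.
  Omar: 1 of 4 neighbours < 4, not yet.
Round 3 — checking thresholds:
  Lee: 4 of 5 neighbours ≥ 3, starts repeating the rumor.
  Mo: 1 of 2 neighbours < 2, not yet.
  Omar: 2 of 4 neighbours < 4, not yet.
Round 4 — no new spreads; cascade stops.

Mo, Omar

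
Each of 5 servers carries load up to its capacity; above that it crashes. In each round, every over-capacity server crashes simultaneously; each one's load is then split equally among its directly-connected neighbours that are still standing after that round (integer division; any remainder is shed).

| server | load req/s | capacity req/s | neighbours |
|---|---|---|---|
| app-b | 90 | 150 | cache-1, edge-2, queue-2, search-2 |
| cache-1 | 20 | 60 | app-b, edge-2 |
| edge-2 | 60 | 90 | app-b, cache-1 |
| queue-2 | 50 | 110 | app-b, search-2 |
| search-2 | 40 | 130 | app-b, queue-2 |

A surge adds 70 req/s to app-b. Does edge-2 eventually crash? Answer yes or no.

Round 1 — app-b at 160 > 150. app-b crashes.
  app-b sheds 160 req/s to cache-1, edge-2, queue-2, search-2: 40 each.
    cache-1: 20+40 = 60 ≤ 60
    edge-2: 60+40 = 100 > 90
    queue-2: 50+40 = 90 ≤ 110
    search-2: 40+40 = 80 ≤ 130
Round 2 — edge-2 crashes.
  edge-2 sheds 100 req/s to cache-1: 100 each.
    cache-1: 60+100 = 160 > 60
Round 3 — cache-1 crashes.
  cache-1 sheds 160 req/s: no online neighbours, lost.
No further crashes.

yes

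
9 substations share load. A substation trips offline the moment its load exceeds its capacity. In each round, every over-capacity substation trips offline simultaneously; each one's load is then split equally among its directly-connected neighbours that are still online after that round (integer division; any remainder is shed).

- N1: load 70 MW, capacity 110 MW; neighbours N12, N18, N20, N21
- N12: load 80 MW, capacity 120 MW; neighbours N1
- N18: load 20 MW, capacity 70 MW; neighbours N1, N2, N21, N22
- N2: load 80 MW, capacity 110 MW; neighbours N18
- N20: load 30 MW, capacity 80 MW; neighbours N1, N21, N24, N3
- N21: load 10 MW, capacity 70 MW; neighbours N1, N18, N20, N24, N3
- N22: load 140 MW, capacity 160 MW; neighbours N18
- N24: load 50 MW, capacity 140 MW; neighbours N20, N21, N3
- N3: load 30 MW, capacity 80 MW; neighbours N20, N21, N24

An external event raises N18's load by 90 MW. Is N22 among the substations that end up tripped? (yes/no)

yes

Round 1 — N18 at 110 > 70. N18 trips offline.
  N18 sheds 110 MW to N1, N2, N21, N22: 27 each (2 lost).
    N1: 70+27 = 97 ≤ 110
    N2: 80+27 = 107 ≤ 110
    N21: 10+27 = 37 ≤ 70
    N22: 140+27 = 167 > 160
Round 2 — N22 trips offline.
  N22 sheds 167 MW: no online neighbours, lost.
No further trips.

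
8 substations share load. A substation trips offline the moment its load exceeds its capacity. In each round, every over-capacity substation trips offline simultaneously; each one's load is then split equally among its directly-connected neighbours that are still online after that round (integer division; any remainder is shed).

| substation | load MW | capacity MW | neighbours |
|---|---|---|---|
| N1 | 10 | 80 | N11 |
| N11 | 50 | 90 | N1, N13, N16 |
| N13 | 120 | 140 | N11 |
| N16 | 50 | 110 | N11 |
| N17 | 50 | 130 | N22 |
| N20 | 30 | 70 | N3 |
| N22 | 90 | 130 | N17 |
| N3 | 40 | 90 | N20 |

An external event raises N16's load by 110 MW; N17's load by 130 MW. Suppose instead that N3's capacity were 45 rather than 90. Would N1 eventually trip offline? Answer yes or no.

yes

With N3's capacity at 45:
Round 1 — N16 at 160 > 110; N17 at 180 > 130. N16, N17 trip offline.
  N16 sheds 160 MW to N11: 160 each.
    N11: 50+160 = 210 > 90
  N17 sheds 180 MW to N22: 180 each.
    N22: 90+180 = 270 > 130
Round 2 — N11, N22 trip offline.
  N11 sheds 210 MW to N1, N13: 105 each.
    N1: 10+105 = 115 > 80
    N13: 120+105 = 225 > 140
  N22 sheds 270 MW: no online neighbours, lost.
Round 3 — N1, N13 trip offline.
  N1 sheds 115 MW: no online neighbours, lost.
  N13 sheds 225 MW: no online neighbours, lost.
No further trips.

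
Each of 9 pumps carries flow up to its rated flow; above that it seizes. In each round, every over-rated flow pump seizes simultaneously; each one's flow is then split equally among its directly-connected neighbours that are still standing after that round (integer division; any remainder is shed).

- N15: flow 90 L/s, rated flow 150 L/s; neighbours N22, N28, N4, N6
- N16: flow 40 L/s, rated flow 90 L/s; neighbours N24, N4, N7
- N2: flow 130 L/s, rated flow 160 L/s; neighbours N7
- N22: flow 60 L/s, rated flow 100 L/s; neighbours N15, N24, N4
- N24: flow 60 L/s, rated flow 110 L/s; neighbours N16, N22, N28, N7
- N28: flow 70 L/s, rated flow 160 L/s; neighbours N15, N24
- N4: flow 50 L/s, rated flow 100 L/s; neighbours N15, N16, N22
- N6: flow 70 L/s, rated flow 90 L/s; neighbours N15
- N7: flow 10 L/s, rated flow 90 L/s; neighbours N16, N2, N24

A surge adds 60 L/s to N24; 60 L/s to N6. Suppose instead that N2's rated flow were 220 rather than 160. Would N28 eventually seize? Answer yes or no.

With N2's rated flow at 220:
Round 1 — N24 at 120 > 110; N6 at 130 > 90. N24, N6 seize.
  N24 sheds 120 L/s to N16, N22, N28, N7: 30 each.
    N16: 40+30 = 70 ≤ 90
    N22: 60+30 = 90 ≤ 100
    N28: 70+30 = 100 ≤ 160
    N7: 10+30 = 40 ≤ 90
  N6 sheds 130 L/s to N15: 130 each.
    N15: 90+130 = 220 > 150
Round 2 — N15 seizes.
  N15 sheds 220 L/s to N22, N28, N4: 73 each (1 lost).
    N22: 90+73 = 163 > 100
    N28: 100+73 = 173 > 160
    N4: 50+73 = 123 > 100
Round 3 — N22, N28, N4 seize.
  N22 sheds 163 L/s: no online neighbours, lost.
  N28 sheds 173 L/s: no online neighbours, lost.
  N4 sheds 123 L/s to N16: 123 each.
    N16: 70+123 = 193 > 90
Round 4 — N16 seizes.
  N16 sheds 193 L/s to N7: 193 each.
    N7: 40+193 = 233 > 90
Round 5 — N7 seizes.
  N7 sheds 233 L/s to N2: 233 each.
    N2: 130+233 = 363 > 220
Round 6 — N2 seizes.
  N2 sheds 363 L/s: no online neighbours, lost.
No further seizures.

yes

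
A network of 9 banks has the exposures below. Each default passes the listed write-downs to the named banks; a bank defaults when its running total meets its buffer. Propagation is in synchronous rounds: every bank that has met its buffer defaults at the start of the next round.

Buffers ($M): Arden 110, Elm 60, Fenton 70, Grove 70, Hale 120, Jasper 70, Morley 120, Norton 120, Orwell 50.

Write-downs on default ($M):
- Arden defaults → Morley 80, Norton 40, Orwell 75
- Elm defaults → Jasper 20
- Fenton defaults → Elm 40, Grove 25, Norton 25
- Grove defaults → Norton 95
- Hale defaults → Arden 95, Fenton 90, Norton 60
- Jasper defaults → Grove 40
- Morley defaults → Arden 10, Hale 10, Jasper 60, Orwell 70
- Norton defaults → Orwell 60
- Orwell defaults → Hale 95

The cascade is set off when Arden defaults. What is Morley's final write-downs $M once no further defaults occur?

Round 1 — Arden defaults (initial).
  Morley: +80 → 80 < 120
  Norton: +40 → 40 < 120
  Orwell: +75 → 75 ≥ 50
Round 2 — Orwell defaults.
  Hale: +95 → 95 < 120
No further defaults.

80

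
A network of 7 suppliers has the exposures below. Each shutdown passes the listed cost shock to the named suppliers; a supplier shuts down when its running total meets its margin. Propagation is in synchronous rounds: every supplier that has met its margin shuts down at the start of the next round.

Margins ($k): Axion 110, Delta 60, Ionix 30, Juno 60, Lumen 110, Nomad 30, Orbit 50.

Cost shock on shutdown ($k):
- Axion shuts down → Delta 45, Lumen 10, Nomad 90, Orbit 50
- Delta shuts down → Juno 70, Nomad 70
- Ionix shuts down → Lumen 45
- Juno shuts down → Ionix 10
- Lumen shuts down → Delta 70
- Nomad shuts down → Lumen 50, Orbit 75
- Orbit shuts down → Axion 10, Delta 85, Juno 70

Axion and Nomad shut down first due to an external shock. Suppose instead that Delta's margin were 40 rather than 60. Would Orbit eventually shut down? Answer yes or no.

With Delta's margin at 40:
Round 1 — Axion, Nomad shut down (initial).
  Delta: +45 → 45 ≥ 40
  Lumen: +10+50 → 60 < 110
  Orbit: +50+75 → 125 ≥ 50
Round 2 — Delta, Orbit shut down.
  Juno: +70+70 → 140 ≥ 60
Round 3 — Juno shuts down.
  Ionix: +10 → 10 < 30
No further shutdowns.

yes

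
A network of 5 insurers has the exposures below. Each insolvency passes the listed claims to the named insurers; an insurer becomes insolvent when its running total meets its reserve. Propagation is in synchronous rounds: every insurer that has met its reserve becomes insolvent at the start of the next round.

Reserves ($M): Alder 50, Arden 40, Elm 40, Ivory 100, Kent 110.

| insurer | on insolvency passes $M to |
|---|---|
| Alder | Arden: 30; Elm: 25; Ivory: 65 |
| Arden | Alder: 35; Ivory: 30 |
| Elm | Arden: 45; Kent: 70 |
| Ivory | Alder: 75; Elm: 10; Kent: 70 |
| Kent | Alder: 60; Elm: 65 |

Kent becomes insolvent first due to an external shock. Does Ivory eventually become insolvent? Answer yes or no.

no

Round 1 — Kent becomes insolvent (initial).
  Alder: +60 → 60 ≥ 50
  Elm: +65 → 65 ≥ 40
Round 2 — Alder, Elm become insolvent.
  Arden: +30+45 → 75 ≥ 40
  Ivory: +65 → 65 < 100
Round 3 — Arden becomes insolvent.
  Ivory: +30 → 95 < 100
No further insolvencies.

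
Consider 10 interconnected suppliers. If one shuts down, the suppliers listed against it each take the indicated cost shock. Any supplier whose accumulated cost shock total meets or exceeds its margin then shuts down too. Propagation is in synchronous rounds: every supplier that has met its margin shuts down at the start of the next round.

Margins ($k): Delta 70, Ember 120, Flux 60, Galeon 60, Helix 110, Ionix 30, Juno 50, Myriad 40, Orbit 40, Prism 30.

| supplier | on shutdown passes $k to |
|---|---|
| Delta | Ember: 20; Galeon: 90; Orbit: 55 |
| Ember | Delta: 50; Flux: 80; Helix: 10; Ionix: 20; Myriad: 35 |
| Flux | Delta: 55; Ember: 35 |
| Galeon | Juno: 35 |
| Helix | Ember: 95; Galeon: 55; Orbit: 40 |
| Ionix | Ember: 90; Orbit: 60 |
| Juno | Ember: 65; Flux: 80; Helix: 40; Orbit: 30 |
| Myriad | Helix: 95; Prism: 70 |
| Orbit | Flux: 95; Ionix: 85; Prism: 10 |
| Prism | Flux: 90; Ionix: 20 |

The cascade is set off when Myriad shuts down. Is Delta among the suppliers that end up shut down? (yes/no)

no

Round 1 — Myriad shuts down (initial).
  Helix: +95 → 95 < 110
  Prism: +70 → 70 ≥ 30
Round 2 — Prism shuts down.
  Flux: +90 → 90 ≥ 60
  Ionix: +20 → 20 < 30
Round 3 — Flux shuts down.
  Delta: +55 → 55 < 70
  Ember: +35 → 35 < 120
No further shutdowns.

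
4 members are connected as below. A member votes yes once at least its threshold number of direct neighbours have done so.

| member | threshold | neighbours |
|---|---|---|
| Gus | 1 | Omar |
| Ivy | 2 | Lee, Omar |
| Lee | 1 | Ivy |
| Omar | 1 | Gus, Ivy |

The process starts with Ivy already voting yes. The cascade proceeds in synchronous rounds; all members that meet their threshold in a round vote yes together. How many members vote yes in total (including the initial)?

Round 1 — Ivy votes yes (initial).
Round 2 — checking thresholds:
  Lee: 1 of 1 neighbours ≥ 1, votes yes.
  Omar: 1 of 2 neighbours ≥ 1, votes yes.
Round 3 — checking thresholds:
  Gus: 1 of 1 neighbours ≥ 1, votes yes.
Round 4 — no new yes votes; cascade stops.

4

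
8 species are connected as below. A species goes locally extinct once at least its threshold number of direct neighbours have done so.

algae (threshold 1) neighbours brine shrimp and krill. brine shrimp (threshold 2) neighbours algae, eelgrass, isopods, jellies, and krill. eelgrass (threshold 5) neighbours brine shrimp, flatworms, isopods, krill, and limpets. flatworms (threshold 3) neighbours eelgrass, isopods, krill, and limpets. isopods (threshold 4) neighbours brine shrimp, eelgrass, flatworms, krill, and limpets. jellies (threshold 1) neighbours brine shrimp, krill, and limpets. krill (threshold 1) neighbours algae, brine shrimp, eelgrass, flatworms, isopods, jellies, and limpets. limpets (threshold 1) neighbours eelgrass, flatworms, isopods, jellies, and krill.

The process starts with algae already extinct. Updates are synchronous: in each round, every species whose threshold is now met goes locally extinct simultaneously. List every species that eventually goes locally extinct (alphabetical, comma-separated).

Round 1 — algae goes locally extinct (initial).
Round 2 — checking thresholds:
  brine shrimp: 1 of 5 neighbours < 2, holds.
  krill: 1 of 7 neighbours ≥ 1, goes locally extinct.
Round 3 — checking thresholds:
  brine shrimp: 2 of 5 neighbours ≥ 2, goes locally extinct.
  eelgrass: 1 of 5 neighbours < 5, holds.
  flatworms: 1 of 4 neighbours < 3, holds.
  isopods: 1 of 5 neighbours < 4, holds.
  jellies: 1 of 3 neighbours ≥ 1, goes locally extinct.
  limpets: 1 of 5 neighbours ≥ 1, goes locally extinct.
Round 4 — no new extinctions; cascade stops.

algae, brine shrimp, jellies, krill, limpets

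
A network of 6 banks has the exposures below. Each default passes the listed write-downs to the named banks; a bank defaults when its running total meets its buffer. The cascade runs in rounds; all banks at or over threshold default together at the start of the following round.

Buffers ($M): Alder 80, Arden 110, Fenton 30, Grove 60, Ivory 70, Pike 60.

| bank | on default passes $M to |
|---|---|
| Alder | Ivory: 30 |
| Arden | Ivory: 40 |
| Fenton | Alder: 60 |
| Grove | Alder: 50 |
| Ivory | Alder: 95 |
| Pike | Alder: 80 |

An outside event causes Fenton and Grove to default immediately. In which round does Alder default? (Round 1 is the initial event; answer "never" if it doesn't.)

Round 1 — Fenton, Grove default (initial).
  Alder: +60+50 → 110 ≥ 80
Round 2 — Alder defaults.
  Ivory: +30 → 30 < 70
No further defaults.

2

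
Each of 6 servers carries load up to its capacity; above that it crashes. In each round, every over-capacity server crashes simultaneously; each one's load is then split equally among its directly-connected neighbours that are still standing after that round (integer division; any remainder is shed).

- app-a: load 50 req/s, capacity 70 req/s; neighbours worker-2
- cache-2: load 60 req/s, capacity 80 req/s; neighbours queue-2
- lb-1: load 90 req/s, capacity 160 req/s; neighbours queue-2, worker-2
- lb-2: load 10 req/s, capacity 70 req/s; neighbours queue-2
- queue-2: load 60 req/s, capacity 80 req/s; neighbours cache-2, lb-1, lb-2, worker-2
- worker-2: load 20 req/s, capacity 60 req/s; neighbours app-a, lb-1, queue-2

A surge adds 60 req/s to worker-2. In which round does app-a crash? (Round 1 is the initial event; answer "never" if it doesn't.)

2

Round 1 — worker-2 at 80 > 60. worker-2 crashes.
  worker-2 sheds 80 req/s to app-a, lb-1, queue-2: 26 each (2 lost).
    app-a: 50+26 = 76 > 70
    lb-1: 90+26 = 116 ≤ 160
    queue-2: 60+26 = 86 > 80
Round 2 — app-a, queue-2 crash.
  app-a sheds 76 req/s: no online neighbours, lost.
  queue-2 sheds 86 req/s to cache-2, lb-1, lb-2: 28 each (2 lost).
    cache-2: 60+28 = 88 > 80
    lb-1: 116+28 = 144 ≤ 160
    lb-2: 10+28 = 38 ≤ 70
Round 3 — cache-2 crashes.
  cache-2 sheds 88 req/s: no online neighbours, lost.
No further crashes.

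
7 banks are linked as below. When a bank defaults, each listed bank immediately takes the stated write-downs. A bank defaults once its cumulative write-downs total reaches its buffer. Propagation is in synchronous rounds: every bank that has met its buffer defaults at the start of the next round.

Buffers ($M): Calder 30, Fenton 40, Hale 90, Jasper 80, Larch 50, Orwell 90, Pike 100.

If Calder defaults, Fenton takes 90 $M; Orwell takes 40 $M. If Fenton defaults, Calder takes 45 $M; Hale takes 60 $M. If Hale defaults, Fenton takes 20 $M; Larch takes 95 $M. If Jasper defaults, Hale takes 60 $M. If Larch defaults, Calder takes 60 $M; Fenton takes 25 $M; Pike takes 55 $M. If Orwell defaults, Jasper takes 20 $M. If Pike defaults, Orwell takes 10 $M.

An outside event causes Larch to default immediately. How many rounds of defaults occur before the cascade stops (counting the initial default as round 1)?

3

Round 1 — Larch defaults (initial).
  Calder: +60 → 60 ≥ 30
  Fenton: +25 → 25 < 40
  Pike: +55 → 55 < 100
Round 2 — Calder defaults.
  Fenton: +90 → 115 ≥ 40
  Orwell: +40 → 40 < 90
Round 3 — Fenton defaults.
  Hale: +60 → 60 < 90
No further defaults.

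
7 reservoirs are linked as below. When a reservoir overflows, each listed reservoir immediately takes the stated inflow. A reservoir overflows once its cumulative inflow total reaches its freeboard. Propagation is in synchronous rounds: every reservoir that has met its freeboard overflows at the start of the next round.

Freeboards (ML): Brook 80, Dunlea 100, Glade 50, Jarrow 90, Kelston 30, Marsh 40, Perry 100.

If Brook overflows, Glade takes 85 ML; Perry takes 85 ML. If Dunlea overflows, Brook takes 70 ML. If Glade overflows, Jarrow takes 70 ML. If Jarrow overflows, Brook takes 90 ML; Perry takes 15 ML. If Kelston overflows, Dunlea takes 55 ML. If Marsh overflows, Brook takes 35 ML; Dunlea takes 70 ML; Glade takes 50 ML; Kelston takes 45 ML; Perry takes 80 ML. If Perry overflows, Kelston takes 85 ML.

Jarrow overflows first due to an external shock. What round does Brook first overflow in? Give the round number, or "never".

2

Round 1 — Jarrow overflows (initial).
  Brook: +90 → 90 ≥ 80
  Perry: +15 → 15 < 100
Round 2 — Brook overflows.
  Glade: +85 → 85 ≥ 50
  Perry: +85 → 100 ≥ 100
Round 3 — Glade, Perry overflow.
  Kelston: +85 → 85 ≥ 30
Round 4 — Kelston overflows.
  Dunlea: +55 → 55 < 100
No further overflows.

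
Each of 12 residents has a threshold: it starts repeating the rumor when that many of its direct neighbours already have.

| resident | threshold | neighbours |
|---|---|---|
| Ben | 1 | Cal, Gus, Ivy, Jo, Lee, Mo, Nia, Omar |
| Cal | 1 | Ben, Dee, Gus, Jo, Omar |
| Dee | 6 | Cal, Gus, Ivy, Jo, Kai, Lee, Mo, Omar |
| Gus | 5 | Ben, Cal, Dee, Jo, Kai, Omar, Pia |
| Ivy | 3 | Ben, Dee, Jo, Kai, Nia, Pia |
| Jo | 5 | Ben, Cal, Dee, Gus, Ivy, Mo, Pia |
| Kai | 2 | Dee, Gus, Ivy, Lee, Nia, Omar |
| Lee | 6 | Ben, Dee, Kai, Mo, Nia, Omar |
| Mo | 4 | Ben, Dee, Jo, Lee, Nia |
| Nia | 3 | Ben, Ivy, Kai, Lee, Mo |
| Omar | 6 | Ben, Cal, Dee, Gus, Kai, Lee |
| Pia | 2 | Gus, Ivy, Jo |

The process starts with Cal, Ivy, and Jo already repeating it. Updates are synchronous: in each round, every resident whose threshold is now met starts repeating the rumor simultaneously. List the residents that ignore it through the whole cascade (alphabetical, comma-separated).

Round 1 — Cal, Ivy, Jo start repeating the rumor (initial).
Round 2 — checking thresholds:
  Ben: 3 of 8 neighbours ≥ 1, starts repeating the rumor.
  Dee: 3 of 8 neighbours < 6, holds.
  Gus: 2 of 7 neighbours < 5, holds.
  Kai: 1 of 6 neighbours < 2, holds.
  Mo: 1 of 5 neighbours < 4, holds.
  Nia: 1 of 5 neighbours < 3, holds.
  Omar: 1 of 6 neighbours < 6, holds.
  Pia: 2 of 3 neighbours ≥ 2, starts repeating the rumor.
Round 3 — no new spreads; cascade stops.

Dee, Gus, Kai, Lee, Mo, Nia, Omar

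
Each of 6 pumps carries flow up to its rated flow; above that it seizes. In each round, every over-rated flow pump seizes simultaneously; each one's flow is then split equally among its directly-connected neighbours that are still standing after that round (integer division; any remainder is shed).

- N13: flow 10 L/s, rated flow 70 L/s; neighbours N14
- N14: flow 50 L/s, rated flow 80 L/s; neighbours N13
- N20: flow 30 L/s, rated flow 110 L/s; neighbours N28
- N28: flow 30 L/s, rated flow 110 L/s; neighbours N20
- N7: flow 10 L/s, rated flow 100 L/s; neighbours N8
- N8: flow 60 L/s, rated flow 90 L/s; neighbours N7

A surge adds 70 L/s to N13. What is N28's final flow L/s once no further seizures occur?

30

Round 1 — N13 at 80 > 70. N13 seizes.
  N13 sheds 80 L/s to N14: 80 each.
    N14: 50+80 = 130 > 80
Round 2 — N14 seizes.
  N14 sheds 130 L/s: no online neighbours, lost.
No further seizures.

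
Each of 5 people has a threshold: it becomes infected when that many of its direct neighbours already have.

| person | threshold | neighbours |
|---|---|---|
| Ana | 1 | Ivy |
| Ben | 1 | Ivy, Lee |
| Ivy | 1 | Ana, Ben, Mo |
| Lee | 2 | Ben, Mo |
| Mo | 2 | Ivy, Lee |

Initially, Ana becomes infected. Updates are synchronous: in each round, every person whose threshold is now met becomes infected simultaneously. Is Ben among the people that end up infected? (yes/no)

yes

Round 1 — Ana becomes infected (initial).
Round 2 — checking thresholds:
  Ivy: 1 of 3 neighbours ≥ 1, becomes infected.
Round 3 — checking thresholds:
  Ben: 1 of 2 neighbours ≥ 1, becomes infected.
  Mo: 1 of 2 neighbours < 2, below threshold.
Round 4 — no new infections; cascade stops.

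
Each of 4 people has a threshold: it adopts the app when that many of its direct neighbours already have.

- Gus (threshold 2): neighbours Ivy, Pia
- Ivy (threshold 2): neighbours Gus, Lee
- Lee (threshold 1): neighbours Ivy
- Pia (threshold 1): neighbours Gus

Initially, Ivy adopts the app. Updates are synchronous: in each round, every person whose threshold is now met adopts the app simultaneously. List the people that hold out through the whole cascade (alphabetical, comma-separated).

Gus, Pia

Round 1 — Ivy adopts the app (initial).
Round 2 — checking thresholds:
  Gus: 1 of 2 neighbours < 2, holds.
  Lee: 1 of 1 neighbours ≥ 1, adopts the app.
Round 3 — no new adoptions; cascade stops.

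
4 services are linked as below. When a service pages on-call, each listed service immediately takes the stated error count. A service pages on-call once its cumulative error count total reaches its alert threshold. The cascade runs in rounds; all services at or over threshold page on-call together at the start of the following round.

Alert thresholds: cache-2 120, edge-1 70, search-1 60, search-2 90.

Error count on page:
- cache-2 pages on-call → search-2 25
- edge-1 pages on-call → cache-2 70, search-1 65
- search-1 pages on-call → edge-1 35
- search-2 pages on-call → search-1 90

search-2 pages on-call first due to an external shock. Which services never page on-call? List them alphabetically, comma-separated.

cache-2, edge-1

Round 1 — search-2 pages on-call (initial).
  search-1: +90 → 90 ≥ 60
Round 2 — search-1 pages on-call.
  edge-1: +35 → 35 < 70
No further pages.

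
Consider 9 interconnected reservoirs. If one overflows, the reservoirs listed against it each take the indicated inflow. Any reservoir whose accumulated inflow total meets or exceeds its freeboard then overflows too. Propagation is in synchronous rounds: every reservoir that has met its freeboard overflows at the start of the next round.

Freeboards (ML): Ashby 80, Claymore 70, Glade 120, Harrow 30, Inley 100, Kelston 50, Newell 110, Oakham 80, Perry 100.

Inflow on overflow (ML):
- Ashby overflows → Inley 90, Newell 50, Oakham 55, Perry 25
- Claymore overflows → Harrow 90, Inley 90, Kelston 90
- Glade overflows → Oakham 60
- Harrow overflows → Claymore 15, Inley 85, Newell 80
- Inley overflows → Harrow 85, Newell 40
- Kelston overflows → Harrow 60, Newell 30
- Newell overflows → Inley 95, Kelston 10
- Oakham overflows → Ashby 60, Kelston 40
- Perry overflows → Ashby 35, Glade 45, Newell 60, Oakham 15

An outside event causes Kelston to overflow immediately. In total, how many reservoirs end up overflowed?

4

Round 1 — Kelston overflows (initial).
  Harrow: +60 → 60 ≥ 30
  Newell: +30 → 30 < 110
Round 2 — Harrow overflows.
  Claymore: +15 → 15 < 70
  Inley: +85 → 85 < 100
  Newell: +80 → 110 ≥ 110
Round 3 — Newell overflows.
  Inley: +95 → 180 ≥ 100
Round 4 — Inley overflows.
No further overflows.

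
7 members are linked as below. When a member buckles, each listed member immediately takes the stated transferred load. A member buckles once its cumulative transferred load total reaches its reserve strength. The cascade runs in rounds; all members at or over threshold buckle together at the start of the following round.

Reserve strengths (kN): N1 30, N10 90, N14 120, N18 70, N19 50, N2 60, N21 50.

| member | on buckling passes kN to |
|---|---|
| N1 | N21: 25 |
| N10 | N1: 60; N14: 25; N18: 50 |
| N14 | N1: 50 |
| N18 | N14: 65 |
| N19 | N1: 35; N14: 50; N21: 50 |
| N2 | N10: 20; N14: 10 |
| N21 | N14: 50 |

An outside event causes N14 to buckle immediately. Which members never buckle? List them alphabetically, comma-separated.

Round 1 — N14 buckles (initial).
  N1: +50 → 50 ≥ 30
Round 2 — N1 buckles.
  N21: +25 → 25 < 50
No further bucklings.

N10, N18, N19, N2, N21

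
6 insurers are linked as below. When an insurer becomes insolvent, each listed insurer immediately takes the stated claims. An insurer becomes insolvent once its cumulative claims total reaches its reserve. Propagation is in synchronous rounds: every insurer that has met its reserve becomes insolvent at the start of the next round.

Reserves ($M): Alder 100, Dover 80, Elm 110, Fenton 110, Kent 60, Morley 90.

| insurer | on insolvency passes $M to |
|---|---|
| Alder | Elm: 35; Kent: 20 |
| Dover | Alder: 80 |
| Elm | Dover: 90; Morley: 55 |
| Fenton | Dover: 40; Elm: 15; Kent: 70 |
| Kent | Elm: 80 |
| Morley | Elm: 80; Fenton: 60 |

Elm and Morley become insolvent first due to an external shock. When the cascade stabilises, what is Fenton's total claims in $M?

Round 1 — Elm, Morley become insolvent (initial).
  Dover: +90 → 90 ≥ 80
  Fenton: +60 → 60 < 110
Round 2 — Dover becomes insolvent.
  Alder: +80 → 80 < 100
No further insolvencies.

60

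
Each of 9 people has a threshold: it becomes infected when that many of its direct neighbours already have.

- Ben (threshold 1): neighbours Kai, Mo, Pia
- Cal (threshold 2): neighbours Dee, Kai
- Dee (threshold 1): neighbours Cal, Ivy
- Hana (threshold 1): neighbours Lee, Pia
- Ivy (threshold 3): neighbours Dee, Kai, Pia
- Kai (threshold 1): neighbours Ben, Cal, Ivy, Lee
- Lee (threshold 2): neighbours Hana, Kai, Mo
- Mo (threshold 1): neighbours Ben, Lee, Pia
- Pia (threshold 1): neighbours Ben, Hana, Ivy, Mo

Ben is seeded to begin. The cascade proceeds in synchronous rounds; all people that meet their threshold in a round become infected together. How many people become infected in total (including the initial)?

6

Round 1 — Ben becomes infected (initial).
Round 2 — checking thresholds:
  Kai: 1 of 4 neighbours ≥ 1, becomes infected.
  Mo: 1 of 3 neighbours ≥ 1, becomes infected.
  Pia: 1 of 4 neighbours ≥ 1, becomes infected.
Round 3 — checking thresholds:
  Cal: 1 of 2 neighbours < 2, holds.
  Hana: 1 of 2 neighbours ≥ 1, becomes infected.
  Ivy: 2 of 3 neighbours < 3, holds.
  Lee: 2 of 3 neighbours ≥ 2, becomes infected.
Round 4 — no new infections; cascade stops.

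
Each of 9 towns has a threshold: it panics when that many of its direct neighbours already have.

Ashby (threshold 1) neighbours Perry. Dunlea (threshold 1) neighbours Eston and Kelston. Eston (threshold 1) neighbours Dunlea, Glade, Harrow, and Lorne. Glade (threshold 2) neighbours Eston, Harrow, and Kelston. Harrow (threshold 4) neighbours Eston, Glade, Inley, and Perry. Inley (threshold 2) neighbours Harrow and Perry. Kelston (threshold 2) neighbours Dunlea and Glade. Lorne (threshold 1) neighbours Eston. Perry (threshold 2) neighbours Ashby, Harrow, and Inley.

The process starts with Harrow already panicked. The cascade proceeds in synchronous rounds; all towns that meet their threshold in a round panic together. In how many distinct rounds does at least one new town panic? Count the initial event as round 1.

Round 1 — Harrow panics (initial).
Round 2 — checking thresholds:
  Eston: 1 of 4 neighbours ≥ 1, panics.
  Glade: 1 of 3 neighbours < 2, not yet.
  Inley: 1 of 2 neighbours < 2, not yet.
  Perry: 1 of 3 neighbours < 2, not yet.
Round 3 — checking thresholds:
  Dunlea: 1 of 2 neighbours ≥ 1, panics.
  Glade: 2 of 3 neighbours ≥ 2, panics.
  Inley: 1 of 2 neighbours < 2, not yet.
  Lorne: 1 of 1 neighbours ≥ 1, panics.
  Perry: 1 of 3 neighbours < 2, not yet.
Round 4 — checking thresholds:
  Inley: 1 of 2 neighbours < 2, not yet.
  Kelston: 2 of 2 neighbours ≥ 2, panics.
  Perry: 1 of 3 neighbours < 2, not yet.
Round 5 — no new panics; cascade stops.

4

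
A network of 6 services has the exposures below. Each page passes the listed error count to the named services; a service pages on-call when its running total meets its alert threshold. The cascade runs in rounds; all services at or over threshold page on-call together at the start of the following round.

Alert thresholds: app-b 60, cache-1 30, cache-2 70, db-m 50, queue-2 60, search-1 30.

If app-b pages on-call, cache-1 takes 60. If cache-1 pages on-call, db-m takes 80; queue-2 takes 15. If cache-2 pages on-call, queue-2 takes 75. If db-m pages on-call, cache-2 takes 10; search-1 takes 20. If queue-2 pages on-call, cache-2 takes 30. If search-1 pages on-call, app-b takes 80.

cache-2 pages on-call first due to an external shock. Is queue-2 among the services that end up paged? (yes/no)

yes

Round 1 — cache-2 pages on-call (initial).
  queue-2: +75 → 75 ≥ 60
Round 2 — queue-2 pages on-call.
No further pages.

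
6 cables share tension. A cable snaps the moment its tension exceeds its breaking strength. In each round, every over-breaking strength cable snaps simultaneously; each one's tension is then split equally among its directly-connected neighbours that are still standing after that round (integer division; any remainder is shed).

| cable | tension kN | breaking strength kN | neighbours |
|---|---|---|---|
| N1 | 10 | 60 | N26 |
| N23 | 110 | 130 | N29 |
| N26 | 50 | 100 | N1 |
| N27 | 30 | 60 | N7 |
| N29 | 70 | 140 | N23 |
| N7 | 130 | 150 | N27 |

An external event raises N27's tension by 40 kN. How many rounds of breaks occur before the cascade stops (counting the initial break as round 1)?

2

Round 1 — N27 at 70 > 60. N27 snaps.
  N27 sheds 70 kN to N7: 70 each.
    N7: 130+70 = 200 > 150
Round 2 — N7 snaps.
  N7 sheds 200 kN: no online neighbours, lost.
No further breaks.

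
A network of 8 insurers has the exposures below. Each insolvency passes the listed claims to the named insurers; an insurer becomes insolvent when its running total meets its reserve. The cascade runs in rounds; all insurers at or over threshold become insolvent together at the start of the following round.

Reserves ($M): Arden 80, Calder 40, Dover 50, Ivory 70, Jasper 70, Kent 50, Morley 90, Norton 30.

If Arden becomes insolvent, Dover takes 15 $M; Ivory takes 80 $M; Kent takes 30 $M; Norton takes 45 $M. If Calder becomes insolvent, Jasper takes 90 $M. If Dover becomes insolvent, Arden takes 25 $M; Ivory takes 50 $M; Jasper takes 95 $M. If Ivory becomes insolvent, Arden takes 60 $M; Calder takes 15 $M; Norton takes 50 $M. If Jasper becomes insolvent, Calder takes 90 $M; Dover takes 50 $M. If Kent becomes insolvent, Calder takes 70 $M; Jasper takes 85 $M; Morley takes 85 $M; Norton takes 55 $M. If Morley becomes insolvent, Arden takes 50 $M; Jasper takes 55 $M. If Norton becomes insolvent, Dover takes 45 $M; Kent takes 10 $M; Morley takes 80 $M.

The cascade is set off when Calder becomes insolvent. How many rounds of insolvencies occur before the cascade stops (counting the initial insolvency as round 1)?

3

Round 1 — Calder becomes insolvent (initial).
  Jasper: +90 → 90 ≥ 70
Round 2 — Jasper becomes insolvent.
  Dover: +50 → 50 ≥ 50
Round 3 — Dover becomes insolvent.
  Arden: +25 → 25 < 80
  Ivory: +50 → 50 < 70
No further insolvencies.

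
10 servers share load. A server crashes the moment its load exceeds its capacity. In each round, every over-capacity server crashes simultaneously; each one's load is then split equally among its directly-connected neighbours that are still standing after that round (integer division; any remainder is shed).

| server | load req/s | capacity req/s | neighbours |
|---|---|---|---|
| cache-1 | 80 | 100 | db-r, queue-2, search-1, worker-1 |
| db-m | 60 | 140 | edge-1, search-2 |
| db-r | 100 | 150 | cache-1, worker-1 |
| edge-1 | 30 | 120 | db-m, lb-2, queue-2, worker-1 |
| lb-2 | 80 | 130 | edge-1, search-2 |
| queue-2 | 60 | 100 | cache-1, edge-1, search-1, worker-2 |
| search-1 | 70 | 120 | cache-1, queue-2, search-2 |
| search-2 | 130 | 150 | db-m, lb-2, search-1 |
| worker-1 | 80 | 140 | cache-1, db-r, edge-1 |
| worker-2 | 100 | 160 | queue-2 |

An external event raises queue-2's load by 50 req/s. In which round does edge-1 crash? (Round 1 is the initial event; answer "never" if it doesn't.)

Round 1 — queue-2 at 110 > 100. queue-2 crashes.
  queue-2 sheds 110 req/s to cache-1, edge-1, search-1, worker-2: 27 each (2 lost).
    cache-1: 80+27 = 107 > 100
    edge-1: 30+27 = 57 ≤ 120
    search-1: 70+27 = 97 ≤ 120
    worker-2: 100+27 = 127 ≤ 160
Round 2 — cache-1 crashes.
  cache-1 sheds 107 req/s to db-r, search-1, worker-1: 35 each (2 lost).
    db-r: 100+35 = 135 ≤ 150
    search-1: 97+35 = 132 > 120
    worker-1: 80+35 = 115 ≤ 140
Round 3 — search-1 crashes.
  search-1 sheds 132 req/s to search-2: 132 each.
    search-2: 130+132 = 262 > 150
Round 4 — search-2 crashes.
  search-2 sheds 262 req/s to db-m, lb-2: 131 each.
    db-m: 60+131 = 191 > 140
    lb-2: 80+131 = 211 > 130
Round 5 — db-m, lb-2 crash.
  db-m sheds 191 req/s to edge-1: 191 each.
    edge-1: 57+191 = 248 > 120
  lb-2 sheds 211 req/s to edge-1: 211 each.
    edge-1: 248+211 = 459 > 120
Round 6 — edge-1 crashes.
  edge-1 sheds 459 req/s to worker-1: 459 each.
    worker-1: 115+459 = 574 > 140
Round 7 — worker-1 crashes.
  worker-1 sheds 574 req/s to db-r: 574 each.
    db-r: 135+574 = 709 > 150
Round 8 — db-r crashes.
  db-r sheds 709 req/s: no online neighbours, lost.
No further crashes.

6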